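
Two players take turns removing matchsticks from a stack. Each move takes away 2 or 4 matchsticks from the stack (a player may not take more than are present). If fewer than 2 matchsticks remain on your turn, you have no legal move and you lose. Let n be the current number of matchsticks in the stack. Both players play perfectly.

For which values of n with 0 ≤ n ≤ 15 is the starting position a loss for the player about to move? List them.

0, 1, 6, 7, 12, 13

Label each position W (a win for the player to move) or L (a loss). A position with no legal move is L; any other position is W exactly when some move reaches an L, and L when every move reaches a W.
n=0: no move → L
n=1: no move → L
n=2: →0(L), so W
n=3: →1(L), so W
n=4: →0(L), so W
n=5: →1(L), so W
n=6: →4(W), 2(W) — all W, so L
n=7: →5(W), 3(W) — all W, so L
n=8: →6(L), so W
n=9: →7(L), so W
n=10: →6(L), so W
n=11: →7(L), so W
n=12: →10(W), 8(W) — all W, so L
n=13: →11(W), 9(W) — all W, so L
n=14: →12(L), so W
n=15: →13(L), so W
The losing starting values of n are exactly the entries labelled L in this table (6 of them).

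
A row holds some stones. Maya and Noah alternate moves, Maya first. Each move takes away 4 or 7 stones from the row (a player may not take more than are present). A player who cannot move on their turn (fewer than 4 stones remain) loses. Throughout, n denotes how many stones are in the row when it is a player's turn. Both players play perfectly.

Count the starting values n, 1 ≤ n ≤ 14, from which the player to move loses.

7

Use the standard recursion: the mover loses at a terminal position; elsewhere, the mover wins exactly when some move hands the opponent an L position.
n=0: no move → L
n=1: no move → L
n=2: no move → L
n=3: no move → L
n=4: W (go to 0, an L position)
n=5: W (go to 1, an L position)
n=6: W (go to 2, an L position)
n=7: W (go to 3, an L position)
n=8: W (go to 1, an L position)
n=9: W (go to 2, an L position)
n=10: W (go to 3, an L position)
n=11: L (options 7(W), 4(W) are all W)
n=12: L (options 8(W), 5(W) are all W)
n=13: L (options 9(W), 6(W) are all W)
n=14: L (options 10(W), 7(W) are all W)
L entries with 1 ≤ n ≤ 14 (n=0 is outside the asked range and is not counted): n = 1, 2, 3, 11, 12, 13, 14; that makes 7.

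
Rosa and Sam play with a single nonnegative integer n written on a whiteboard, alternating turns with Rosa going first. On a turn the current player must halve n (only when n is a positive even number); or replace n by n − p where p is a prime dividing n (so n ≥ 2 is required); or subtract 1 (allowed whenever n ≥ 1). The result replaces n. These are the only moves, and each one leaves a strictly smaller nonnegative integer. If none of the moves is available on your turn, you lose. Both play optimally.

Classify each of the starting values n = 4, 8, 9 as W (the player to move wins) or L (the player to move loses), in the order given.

4: L, 8: W, 9: L

Build the W/L table. Terminal = L. A non-terminal position is W if it has a move to some L; otherwise it is L.
n=0: no move → L
n=1: can move to 0, which is L ⇒ W
n=2: can move to 0, which is L ⇒ W
n=3: can move to 0, which is L ⇒ W
n=4: moves to 2(W), 3(W); every one is W ⇒ L
n=5: can move to 0, which is L ⇒ W
n=6: can move to 4, which is L ⇒ W
n=7: can move to 0, which is L ⇒ W
n=8: can move to 4, which is L ⇒ W
n=9: moves to 6(W), 8(W); every one is W ⇒ L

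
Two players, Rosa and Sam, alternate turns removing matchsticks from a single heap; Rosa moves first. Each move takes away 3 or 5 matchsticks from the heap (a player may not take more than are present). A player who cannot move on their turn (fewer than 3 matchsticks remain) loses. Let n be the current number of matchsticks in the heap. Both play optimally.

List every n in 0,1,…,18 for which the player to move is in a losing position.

0, 1, 2, 8, 9, 10, 16, 17, 18

Classify positions by backward induction: terminal positions (no move available) are L. From any other position, the mover wins iff some move reaches an L.
n=0: no move → L
n=1: no move → L
n=2: no move → L
n=3: W (go to 0, an L position)
n=4: W (go to 1, an L position)
n=5: W (go to 2, an L position)
n=6: W (go to 1, an L position)
n=7: W (go to 2, an L position)
n=8: L (options 5(W), 3(W) are all W)
n=9: L (options 6(W), 4(W) are all W)
n=10: L (options 7(W), 5(W) are all W)
n=11: W (go to 8, an L position)
n=12: W (go to 9, an L position)
n=13: W (go to 10, an L position)
n=14: W (go to 9, an L position)
n=15: W (go to 10, an L position)
n=16: L (options 13(W), 11(W) are all W)
n=17: L (options 14(W), 12(W) are all W)
n=18: L (options 15(W), 13(W) are all W)
The losing starting values of n are exactly the entries labelled L in this table (9 of them).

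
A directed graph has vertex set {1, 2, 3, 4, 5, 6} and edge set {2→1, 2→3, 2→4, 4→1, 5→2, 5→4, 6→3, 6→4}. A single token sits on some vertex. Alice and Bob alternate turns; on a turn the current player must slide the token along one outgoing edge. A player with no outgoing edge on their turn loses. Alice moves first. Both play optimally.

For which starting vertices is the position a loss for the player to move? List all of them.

1, 3, 5

Compute win/loss labels from the base case upward. A position with no move is L. Any other position is W if it can reach an L in one move, else L.
Every edge goes from a vertex to one that appears earlier in the order 1, 3, 4, 2, 5, 6, so processing vertices in that order labels each vertex after all of its successors.
1: no outgoing edge → L
3: no outgoing edge → L
4: can move to 1, which is L ⇒ W
2: can move to 3, which is L ⇒ W
5: moves to 2(W), 4(W); every one is W ⇒ L
6: can move to 3, which is L ⇒ W
The losing starting vertices are exactly the entries labelled L in this table (3 of them).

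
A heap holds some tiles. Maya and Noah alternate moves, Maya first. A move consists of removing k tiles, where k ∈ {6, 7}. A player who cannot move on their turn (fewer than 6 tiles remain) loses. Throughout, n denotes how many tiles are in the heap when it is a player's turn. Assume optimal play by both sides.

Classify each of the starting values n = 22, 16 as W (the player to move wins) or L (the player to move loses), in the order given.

22: W, 16: L

Compute win/loss labels from the base case upward. A position with no move is L. Any other position is W if it can reach an L in one move, else L.
n=0: no move → L
n=1: no move → L
n=2: no move → L
n=3: no move → L
n=4: no move → L
n=5: no move → L
n=6: W (go to 0, an L position)
n=7: W (go to 1, an L position)
n=8: W (go to 2, an L position)
n=9: W (go to 3, an L position)
n=10: W (go to 4, an L position)
n=11: W (go to 5, an L position)
n=12: W (go to 5, an L position)
n=13: L (options 7(W), 6(W) are all W)
n=14: L (options 8(W), 7(W) are all W)
n=15: L (options 9(W), 8(W) are all W)
n=16: L (options 10(W), 9(W) are all W)
n=17: L (options 11(W), 10(W) are all W)
n=18: L (options 12(W), 11(W) are all W)
n=19: W (go to 13, an L position)
n=20: W (go to 14, an L position)
n=21: W (go to 15, an L position)
n=22: W (go to 16, an L position)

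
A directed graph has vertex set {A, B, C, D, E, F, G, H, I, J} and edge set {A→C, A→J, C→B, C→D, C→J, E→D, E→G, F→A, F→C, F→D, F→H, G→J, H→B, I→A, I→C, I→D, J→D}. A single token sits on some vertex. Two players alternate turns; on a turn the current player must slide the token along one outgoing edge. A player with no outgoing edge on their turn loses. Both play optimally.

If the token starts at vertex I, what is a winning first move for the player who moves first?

Move to A.

Use the standard recursion: the mover loses at a terminal position; elsewhere, the mover wins exactly when some move hands the opponent an L position.
Every edge goes from a vertex to one that appears earlier in the order B, D, J, H, C, G, A, I, F, E, so processing vertices in that order labels each vertex after all of its successors.
B: no outgoing edge → L
D: no outgoing edge → L
J: →D(L), so W
H: →B(L), so W
C: →D(L), so W
G: →J(W) only, which is W, so L
A: →C(W), J(W) — all W, so L
I: →A(L), so W
F: →A(L), so W
E: →G(L), so W
From I, the L positions reachable in one move are: A, D. Any move reaching one of these is winning.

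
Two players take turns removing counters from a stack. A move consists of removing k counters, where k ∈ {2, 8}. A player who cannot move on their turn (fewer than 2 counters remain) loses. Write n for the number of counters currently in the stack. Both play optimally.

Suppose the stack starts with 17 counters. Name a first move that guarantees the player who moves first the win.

Remove 2, leaving 15.

Label each position W (a win for the player to move) or L (a loss). A position with no legal move is L; any other position is W exactly when some move reaches an L, and L when every move reaches a W.
n=0: no move → L
n=1: no move → L
n=2: can move to 0, which is L ⇒ W
n=3: can move to 1, which is L ⇒ W
n=4: the only move is to 2(W), a W ⇒ L
n=5: the only move is to 3(W), a W ⇒ L
n=6: can move to 4, which is L ⇒ W
n=7: can move to 5, which is L ⇒ W
n=8: can move to 0, which is L ⇒ W
n=9: can move to 1, which is L ⇒ W
n=10: moves to 8(W), 2(W); every one is W ⇒ L
n=11: moves to 9(W), 3(W); every one is W ⇒ L
n=12: can move to 10, which is L ⇒ W
n=13: can move to 11, which is L ⇒ W
n=14: moves to 12(W), 6(W); every one is W ⇒ L
n=15: moves to 13(W), 7(W); every one is W ⇒ L
n=16: can move to 14, which is L ⇒ W
n=17: can move to 15, which is L ⇒ W
From 17, the L positions reachable in one move are: 15.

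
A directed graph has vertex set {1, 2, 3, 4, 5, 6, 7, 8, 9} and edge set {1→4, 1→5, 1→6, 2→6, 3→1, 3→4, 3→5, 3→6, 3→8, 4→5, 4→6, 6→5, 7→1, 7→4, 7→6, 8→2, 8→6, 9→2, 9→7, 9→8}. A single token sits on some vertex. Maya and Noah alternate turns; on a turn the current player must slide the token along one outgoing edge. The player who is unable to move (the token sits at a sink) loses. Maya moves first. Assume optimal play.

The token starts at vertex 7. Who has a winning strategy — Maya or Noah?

Classify positions by backward induction: terminal positions (no move available) are L. From any other position, the mover wins iff some move reaches an L.
Every edge goes from a vertex to one that appears earlier in the order 5, 6, 4, 1, 7, 2, 8, 3, 9, so processing vertices in that order labels each vertex after all of its successors.
5: no outgoing edge → L
6: reaches L-position 5 → W
4: reaches L-position 5 → W
1: reaches L-position 5 → W
7: only reaches 1(W), 4(W), 6(W), all W → L
2: only reaches 6(W), which is W → L
8: reaches L-position 2 → W
3: reaches L-position 5 → W
9: reaches L-position 2 → W
Every move from 7 reaches a W position, so the mover loses.

Noah wins.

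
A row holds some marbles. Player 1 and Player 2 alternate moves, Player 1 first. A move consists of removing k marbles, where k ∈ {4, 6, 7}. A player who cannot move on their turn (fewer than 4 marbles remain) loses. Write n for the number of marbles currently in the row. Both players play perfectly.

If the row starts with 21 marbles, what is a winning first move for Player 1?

Remove 7, leaving 14.

Build the W/L table. Terminal = L. A non-terminal position is W if it has a move to some L; otherwise it is L.
n=0: no move → L
n=1: no move → L
n=2: no move → L
n=3: no move → L
n=4: W (go to 0, an L position)
n=5: W (go to 1, an L position)
n=6: W (go to 2, an L position)
n=7: W (go to 3, an L position)
n=8: W (go to 2, an L position)
n=9: W (go to 3, an L position)
n=10: W (go to 3, an L position)
n=11: L (options 7(W), 5(W), 4(W) are all W)
n=12: L (options 8(W), 6(W), 5(W) are all W)
n=13: L (options 9(W), 7(W), 6(W) are all W)
n=14: L (options 10(W), 8(W), 7(W) are all W)
n=15: W (go to 11, an L position)
n=16: W (go to 12, an L position)
n=17: W (go to 13, an L position)
n=18: W (go to 14, an L position)
n=19: W (go to 13, an L position)
n=20: W (go to 14, an L position)
n=21: W (go to 14, an L position)
From 21, the L positions reachable in one move are: 14.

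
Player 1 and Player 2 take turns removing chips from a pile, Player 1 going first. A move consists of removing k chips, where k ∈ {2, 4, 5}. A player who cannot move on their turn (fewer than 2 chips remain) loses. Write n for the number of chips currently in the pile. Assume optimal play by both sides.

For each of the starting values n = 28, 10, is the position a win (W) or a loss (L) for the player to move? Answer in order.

Classify positions by backward induction: terminal positions (no move available) are L. From any other position, the mover wins iff some move reaches an L.
n=0: no move → L
n=1: no move → L
n=2: can move to 0, which is L ⇒ W
n=3: can move to 1, which is L ⇒ W
n=4: can move to 0, which is L ⇒ W
n=5: can move to 1, which is L ⇒ W
n=6: can move to 1, which is L ⇒ W
n=7: moves to 5(W), 3(W), 2(W); every one is W ⇒ L
n=8: moves to 6(W), 4(W), 3(W); every one is W ⇒ L
n=9: can move to 7, which is L ⇒ W
n=10: can move to 8, which is L ⇒ W
n=11: can move to 7, which is L ⇒ W
n=12: can move to 8, which is L ⇒ W
n=13: can move to 8, which is L ⇒ W
n=14: moves to 12(W), 10(W), 9(W); every one is W ⇒ L
n=15: moves to 13(W), 11(W), 10(W); every one is W ⇒ L
n=16: can move to 14, which is L ⇒ W
n=17: can move to 15, which is L ⇒ W
n=18: can move to 14, which is L ⇒ W
n=19: can move to 15, which is L ⇒ W
n=20: can move to 15, which is L ⇒ W
n=21: moves to 19(W), 17(W), 16(W); every one is W ⇒ L
n=22: moves to 20(W), 18(W), 17(W); every one is W ⇒ L
n=23: can move to 21, which is L ⇒ W
n=24: can move to 22, which is L ⇒ W
n=25: can move to 21, which is L ⇒ W
n=26: can move to 22, which is L ⇒ W
n=27: can move to 22, which is L ⇒ W
n=28: moves to 26(W), 24(W), 23(W); every one is W ⇒ L

28: L, 10: W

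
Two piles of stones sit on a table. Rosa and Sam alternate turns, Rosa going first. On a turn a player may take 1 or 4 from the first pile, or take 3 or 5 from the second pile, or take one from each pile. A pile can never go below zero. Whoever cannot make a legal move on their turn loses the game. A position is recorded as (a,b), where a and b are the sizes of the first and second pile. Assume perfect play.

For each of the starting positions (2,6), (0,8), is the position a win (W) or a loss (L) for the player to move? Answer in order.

(2,6): W, (0,8): L

Label each position W (a win for the player to move) or L (a loss). A position with no legal move is L; any other position is W exactly when some move reaches an L, and L when every move reaches a W.
No move ever increases a pile, so every position that can arise here has a ≤ 2 and b ≤ 8; it is enough to label the cells with 0 ≤ a ≤ 2 and 0 ≤ b ≤ 8.
Every move lowers a or b (never raises either), so fill the grid row by row in increasing a, and left to right within a row: each cell's successors are then already labelled.
      b=0  b=1  b=2  b=3  b=4  b=5  b=6  b=7  b=8
a=0:    L    L    L    W    W    W    W    W    L
a=1:    W    W    W    W    L    L    L    W    W
a=2:    L    L    L    W    W    W    W    W    L
Cells with no legal move (terminal, hence L): (0,0), (0,1), (0,2).
The remaining L cells, each justified by listing all of its moves:
(0,8): L (options (0,5)(W), (0,3)(W) are all W)
(1,4): L (options (0,4)(W), (1,1)(W), (0,3)(W) are all W)
(1,5): L (options (0,5)(W), (1,2)(W), (1,0)(W), (0,4)(W) are all W)
(1,6): L (options (0,6)(W), (1,3)(W), (1,1)(W), (0,5)(W) are all W)
(2,0): L (sole option (1,0)(W) is W)
(2,1): L (options (1,1)(W), (1,0)(W) are all W)
(2,2): L (options (1,2)(W), (1,1)(W) are all W)
(2,8): L (options (1,8)(W), (2,5)(W), (2,3)(W), (1,7)(W) are all W)
Every other cell has at least one move into one of the L cells above, so it is W.
(2,6): the move to (1,6) reaches an L cell, so W
(0,8): one of the L cells justified above, so L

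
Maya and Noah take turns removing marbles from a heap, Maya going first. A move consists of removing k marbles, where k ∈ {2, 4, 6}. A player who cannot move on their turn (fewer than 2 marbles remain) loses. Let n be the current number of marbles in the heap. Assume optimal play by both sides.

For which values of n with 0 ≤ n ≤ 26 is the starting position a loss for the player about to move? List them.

Use the standard recursion: the mover loses at a terminal position; elsewhere, the mover wins exactly when some move hands the opponent an L position.
n=0: no move → L
n=1: no move → L
n=2: reaches L-position 0 → W
n=3: reaches L-position 1 → W
n=4: reaches L-position 0 → W
n=5: reaches L-position 1 → W
n=6: reaches L-position 0 → W
n=7: reaches L-position 1 → W
n=8: only reaches 6(W), 4(W), 2(W), all W → L
n=9: only reaches 7(W), 5(W), 3(W), all W → L
n=10: reaches L-position 8 → W
n=11: reaches L-position 9 → W
n=12: reaches L-position 8 → W
n=13: reaches L-position 9 → W
n=14: reaches L-position 8 → W
n=15: reaches L-position 9 → W
n=16: only reaches 14(W), 12(W), 10(W), all W → L
n=17: only reaches 15(W), 13(W), 11(W), all W → L
n=18: reaches L-position 16 → W
n=19: reaches L-position 17 → W
n=20: reaches L-position 16 → W
n=21: reaches L-position 17 → W
n=22: reaches L-position 16 → W
n=23: reaches L-position 17 → W
n=24: only reaches 22(W), 20(W), 18(W), all W → L
n=25: only reaches 23(W), 21(W), 19(W), all W → L
n=26: reaches L-position 24 → W
Reading off the rows marked L gives the requested list; there are 8 such values of n.

0, 1, 8, 9, 16, 17, 24, 25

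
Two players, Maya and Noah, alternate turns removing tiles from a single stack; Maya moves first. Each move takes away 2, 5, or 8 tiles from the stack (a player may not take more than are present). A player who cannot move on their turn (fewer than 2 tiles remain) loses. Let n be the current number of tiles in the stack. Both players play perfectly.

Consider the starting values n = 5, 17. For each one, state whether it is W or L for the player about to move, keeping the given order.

5: W, 17: L

Build the W/L table. Terminal = L. A non-terminal position is W if it has a move to some L; otherwise it is L.
n=0: no move → L
n=1: no move → L
n=2: reaches L-position 0 → W
n=3: reaches L-position 1 → W
n=4: only reaches 2(W), which is W → L
n=5: reaches L-position 0 → W
n=6: reaches L-position 4 → W
n=7: only reaches 5(W), 2(W), all W → L
n=8: reaches L-position 0 → W
n=9: reaches L-position 7 → W
n=10: only reaches 8(W), 5(W), 2(W), all W → L
n=11: only reaches 9(W), 6(W), 3(W), all W → L
n=12: reaches L-position 10 → W
n=13: reaches L-position 11 → W
n=14: only reaches 12(W), 9(W), 6(W), all W → L
n=15: reaches L-position 10 → W
n=16: reaches L-position 14 → W
n=17: only reaches 15(W), 12(W), 9(W), all W → L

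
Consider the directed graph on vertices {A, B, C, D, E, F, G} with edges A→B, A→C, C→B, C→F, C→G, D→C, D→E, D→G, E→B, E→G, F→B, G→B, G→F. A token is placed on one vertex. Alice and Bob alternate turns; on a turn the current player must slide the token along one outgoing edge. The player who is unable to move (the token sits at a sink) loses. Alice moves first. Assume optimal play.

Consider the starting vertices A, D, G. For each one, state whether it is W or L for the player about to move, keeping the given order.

A: W, D: L, G: W

Positions with no move are L. A position that does have a move is losing for the player to move precisely when every available move leads to a winning position for the opponent. Fill in the labels:
Every edge goes from a vertex to one that appears earlier in the order B, F, G, C, E, A, D, so processing vertices in that order labels each vertex after all of its successors.
B: no outgoing edge → L
F: can move to B, which is L ⇒ W
G: can move to B, which is L ⇒ W
C: can move to B, which is L ⇒ W
E: can move to B, which is L ⇒ W
A: can move to B, which is L ⇒ W
D: moves to E(W), C(W), G(W); every one is W ⇒ L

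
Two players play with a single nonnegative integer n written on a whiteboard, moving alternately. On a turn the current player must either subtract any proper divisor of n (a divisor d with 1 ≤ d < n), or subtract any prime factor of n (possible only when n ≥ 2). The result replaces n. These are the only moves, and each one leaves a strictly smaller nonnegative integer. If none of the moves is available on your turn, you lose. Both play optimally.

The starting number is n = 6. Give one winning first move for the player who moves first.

Move to 4.

Work bottom-up. With no move the player to move loses. Otherwise the position is W if at least one move leads to an L position for the opponent, and L if every move leads to a W.
n=0: no move → L
n=1: no move → L
n=2: reaches L-position 0 → W
n=3: reaches L-position 0 → W
n=4: only reaches 2(W), 3(W), all W → L
n=5: reaches L-position 0 → W
n=6: reaches L-position 4 → W
From 6, the L positions reachable in one move are: 4.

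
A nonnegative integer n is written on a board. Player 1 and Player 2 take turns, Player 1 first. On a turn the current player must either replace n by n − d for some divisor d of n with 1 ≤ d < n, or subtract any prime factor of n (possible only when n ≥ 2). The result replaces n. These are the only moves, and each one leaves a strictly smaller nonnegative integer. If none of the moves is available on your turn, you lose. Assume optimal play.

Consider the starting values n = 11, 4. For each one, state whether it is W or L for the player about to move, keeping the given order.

11: W, 4: L

Work bottom-up. With no move the player to move loses. Otherwise the position is W if at least one move leads to an L position for the opponent, and L if every move leads to a W.
n=0: no move → L
n=1: no move → L
n=2: W (go to 0, an L position)
n=3: W (go to 0, an L position)
n=4: L (options 2(W), 3(W) are all W)
n=5: W (go to 0, an L position)
n=6: W (go to 4, an L position)
n=7: W (go to 0, an L position)
n=8: W (go to 4, an L position)
n=9: L (options 6(W), 8(W) are all W)
n=10: W (go to 9, an L position)
n=11: W (go to 0, an L position)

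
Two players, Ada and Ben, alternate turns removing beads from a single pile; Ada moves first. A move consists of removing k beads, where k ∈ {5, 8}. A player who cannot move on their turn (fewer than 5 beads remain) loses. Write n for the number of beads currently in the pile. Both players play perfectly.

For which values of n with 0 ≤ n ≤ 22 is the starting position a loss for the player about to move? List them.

0, 1, 2, 3, 4, 13, 14, 15, 16, 17

Label each position W (a win for the player to move) or L (a loss). A position with no legal move is L; any other position is W exactly when some move reaches an L, and L when every move reaches a W.
n=0: no move → L
n=1: no move → L
n=2: no move → L
n=3: no move → L
n=4: no move → L
n=5: →0(L), so W
n=6: →1(L), so W
n=7: →2(L), so W
n=8: →3(L), so W
n=9: →4(L), so W
n=10: →2(L), so W
n=11: →3(L), so W
n=12: →4(L), so W
n=13: →8(W), 5(W) — all W, so L
n=14: →9(W), 6(W) — all W, so L
n=15: →10(W), 7(W) — all W, so L
n=16: →11(W), 8(W) — all W, so L
n=17: →12(W), 9(W) — all W, so L
n=18: →13(L), so W
n=19: →14(L), so W
n=20: →15(L), so W
n=21: →16(L), so W
n=22: →17(L), so W
Reading off the rows marked L gives the requested list; there are 10 such values of n.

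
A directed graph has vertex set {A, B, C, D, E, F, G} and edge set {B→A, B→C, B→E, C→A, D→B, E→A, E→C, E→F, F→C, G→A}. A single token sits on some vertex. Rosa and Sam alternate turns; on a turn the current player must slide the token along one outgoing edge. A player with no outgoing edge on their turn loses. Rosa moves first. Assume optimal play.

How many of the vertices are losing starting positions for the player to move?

3

Use the standard recursion: the mover loses at a terminal position; elsewhere, the mover wins exactly when some move hands the opponent an L position.
Every edge goes from a vertex to one that appears earlier in the order A, C, F, E, B, D, G, so processing vertices in that order labels each vertex after all of its successors.
A: no outgoing edge → L
C: reaches L-position A → W
F: only reaches C(W), which is W → L
E: reaches L-position F → W
B: reaches L-position A → W
D: only reaches B(W), which is W → L
G: reaches L-position A → W
The L vertices are A, D, F; that is 3 in all.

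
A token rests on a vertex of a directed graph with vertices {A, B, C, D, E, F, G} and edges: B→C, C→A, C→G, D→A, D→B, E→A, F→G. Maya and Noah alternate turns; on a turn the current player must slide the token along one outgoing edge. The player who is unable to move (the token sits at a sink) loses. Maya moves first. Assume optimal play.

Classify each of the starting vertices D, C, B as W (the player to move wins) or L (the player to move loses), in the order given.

Positions with no move are L. A position that does have a move is losing for the player to move precisely when every available move leads to a winning position for the opponent. Fill in the labels:
Every edge goes from a vertex to one that appears earlier in the order G, A, C, B, E, D, F, so processing vertices in that order labels each vertex after all of its successors.
G: no outgoing edge → L
A: no outgoing edge → L
C: reaches L-position A → W
B: only reaches C(W), which is W → L
E: reaches L-position A → W
D: reaches L-position B → W
F: reaches L-position G → W

D: W, C: W, B: L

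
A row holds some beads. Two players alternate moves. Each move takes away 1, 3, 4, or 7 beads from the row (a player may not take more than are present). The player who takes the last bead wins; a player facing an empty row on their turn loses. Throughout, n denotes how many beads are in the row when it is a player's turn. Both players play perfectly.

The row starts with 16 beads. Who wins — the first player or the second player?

Label each position W (a win for the player to move) or L (a loss). A position with no legal move is L; any other position is W exactly when some move reaches an L, and L when every move reaches a W.
n=0: no move → L
n=1: reaches L-position 0 → W
n=2: only reaches 1(W), which is W → L
n=3: reaches L-position 2 → W
n=4: reaches L-position 0 → W
n=5: reaches L-position 2 → W
n=6: reaches L-position 2 → W
n=7: reaches L-position 0 → W
n=8: only reaches 7(W), 5(W), 4(W), 1(W), all W → L
n=9: reaches L-position 8 → W
n=10: only reaches 9(W), 7(W), 6(W), 3(W), all W → L
n=11: reaches L-position 10 → W
n=12: reaches L-position 8 → W
n=13: reaches L-position 10 → W
n=14: reaches L-position 10 → W
n=15: reaches L-position 8 → W
n=16: only reaches 15(W), 13(W), 12(W), 9(W), all W → L
Every move from 16 reaches a W position, so the mover loses.

The second player wins.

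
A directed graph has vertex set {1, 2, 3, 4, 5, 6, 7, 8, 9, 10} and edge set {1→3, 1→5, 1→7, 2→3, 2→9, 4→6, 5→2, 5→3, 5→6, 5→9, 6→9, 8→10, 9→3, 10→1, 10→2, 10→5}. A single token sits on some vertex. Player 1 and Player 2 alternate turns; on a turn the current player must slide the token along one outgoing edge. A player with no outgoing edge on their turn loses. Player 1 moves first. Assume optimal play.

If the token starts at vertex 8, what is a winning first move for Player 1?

Build the W/L table. Terminal = L. A non-terminal position is W if it has a move to some L; otherwise it is L.
Every edge goes from a vertex to one that appears earlier in the order 7, 3, 9, 6, 2, 5, 1, 10, 8, 4, so processing vertices in that order labels each vertex after all of its successors.
7: no outgoing edge → L
3: no outgoing edge → L
9: W (go to 3, an L position)
6: L (sole option 9(W) is W)
2: W (go to 3, an L position)
5: W (go to 6, an L position)
1: W (go to 3, an L position)
10: L (options 1(W), 5(W), 2(W) are all W)
8: W (go to 10, an L position)
4: W (go to 6, an L position)
From 8, the L positions reachable in one move are: 10.

Move to 10.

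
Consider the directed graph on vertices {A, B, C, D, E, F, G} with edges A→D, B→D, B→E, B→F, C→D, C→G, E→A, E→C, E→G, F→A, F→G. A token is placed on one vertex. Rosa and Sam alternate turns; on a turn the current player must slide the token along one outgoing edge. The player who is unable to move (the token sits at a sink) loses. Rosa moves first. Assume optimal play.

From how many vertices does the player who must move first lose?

Work bottom-up. With no move the player to move loses. Otherwise the position is W if at least one move leads to an L position for the opponent, and L if every move leads to a W.
Every edge goes from a vertex to one that appears earlier in the order D, G, C, A, F, E, B, so processing vertices in that order labels each vertex after all of its successors.
D: no outgoing edge → L
G: no outgoing edge → L
C: →G(L), so W
A: →D(L), so W
F: →G(L), so W
E: →G(L), so W
B: →D(L), so W
The L vertices are D, G; that is 2 in all.

2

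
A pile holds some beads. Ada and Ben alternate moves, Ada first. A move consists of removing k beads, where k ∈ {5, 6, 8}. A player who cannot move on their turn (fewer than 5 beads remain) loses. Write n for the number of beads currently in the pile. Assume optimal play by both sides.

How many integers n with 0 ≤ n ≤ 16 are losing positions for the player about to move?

9

Work bottom-up. With no move the player to move loses. Otherwise the position is W if at least one move leads to an L position for the opponent, and L if every move leads to a W.
n=0: no move → L
n=1: no move → L
n=2: no move → L
n=3: no move → L
n=4: no move → L
n=5: can move to 0, which is L ⇒ W
n=6: can move to 1, which is L ⇒ W
n=7: can move to 2, which is L ⇒ W
n=8: can move to 3, which is L ⇒ W
n=9: can move to 4, which is L ⇒ W
n=10: can move to 4, which is L ⇒ W
n=11: can move to 3, which is L ⇒ W
n=12: can move to 4, which is L ⇒ W
n=13: moves to 8(W), 7(W), 5(W); every one is W ⇒ L
n=14: moves to 9(W), 8(W), 6(W); every one is W ⇒ L
n=15: moves to 10(W), 9(W), 7(W); every one is W ⇒ L
n=16: moves to 11(W), 10(W), 8(W); every one is W ⇒ L
L entries with 0 ≤ n ≤ 16: n = 0, 1, 2, 3, 4, 13, 14, 15, 16; that makes 9.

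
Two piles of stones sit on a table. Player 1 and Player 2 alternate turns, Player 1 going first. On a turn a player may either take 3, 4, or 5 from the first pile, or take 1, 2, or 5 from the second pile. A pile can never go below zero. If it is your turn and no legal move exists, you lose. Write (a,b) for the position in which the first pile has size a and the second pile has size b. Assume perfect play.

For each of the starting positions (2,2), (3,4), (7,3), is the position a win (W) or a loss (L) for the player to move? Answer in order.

Compute win/loss labels from the base case upward. A position with no move is L. Any other position is W if it can reach an L in one move, else L.
No move ever increases a pile, so every position that can arise here has a ≤ 7 and b ≤ 4; it is enough to label the cells with 0 ≤ a ≤ 7 and 0 ≤ b ≤ 4.
Every move lowers a or b (never raises either), so fill the grid row by row in increasing a, and left to right within a row: each cell's successors are then already labelled.
      b=0  b=1  b=2  b=3  b=4
a=0:    L    W    W    L    W
a=1:    L    W    W    L    W
a=2:    L    W    W    L    W
a=3:    W    L    W    W    L
a=4:    W    L    W    W    L
a=5:    W    L    W    W    L
a=6:    W    W    L    W    W
a=7:    W    W    L    W    W
Cells with no legal move (terminal, hence L): (0,0), (1,0), (2,0).
The remaining L cells, each justified by listing all of its moves:
(0,3): →(0,2)(W), (0,1)(W) — all W, so L
(1,3): →(1,2)(W), (1,1)(W) — all W, so L
(2,3): →(2,2)(W), (2,1)(W) — all W, so L
(3,1): →(0,1)(W), (3,0)(W) — all W, so L
(3,4): →(0,4)(W), (3,3)(W), (3,2)(W) — all W, so L
(4,1): →(1,1)(W), (0,1)(W), (4,0)(W) — all W, so L
(4,4): →(1,4)(W), (0,4)(W), (4,3)(W), (4,2)(W) — all W, so L
(5,1): →(2,1)(W), (1,1)(W), (0,1)(W), (5,0)(W) — all W, so L
(5,4): →(2,4)(W), (1,4)(W), (0,4)(W), (5,3)(W), (5,2)(W) — all W, so L
(6,2): →(3,2)(W), (2,2)(W), (1,2)(W), (6,1)(W), (6,0)(W) — all W, so L
(7,2): →(4,2)(W), (3,2)(W), (2,2)(W), (7,1)(W), (7,0)(W) — all W, so L
Every other cell has at least one move into one of the L cells above, so it is W.
(2,2): the move to (2,0) reaches an L cell, so W
(3,4): one of the L cells justified above, so L
(7,3): the move to (2,3) reaches an L cell, so W

(2,2): W, (3,4): L, (7,3): W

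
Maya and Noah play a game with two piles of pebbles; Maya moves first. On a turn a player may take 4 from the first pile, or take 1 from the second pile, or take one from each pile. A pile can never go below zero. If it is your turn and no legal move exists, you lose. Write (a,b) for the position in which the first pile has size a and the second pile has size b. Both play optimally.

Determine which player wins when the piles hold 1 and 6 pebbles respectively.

Noah wins.

Work bottom-up. With no move the player to move loses. Otherwise the position is W if at least one move leads to an L position for the opponent, and L if every move leads to a W.
No move ever increases a pile, so every position that can arise here has a ≤ 1 and b ≤ 6; it is enough to label the cells with 0 ≤ a ≤ 1 and 0 ≤ b ≤ 6.
Every move lowers a or b (never raises either), so fill the grid row by row in increasing a, and left to right within a row: each cell's successors are then already labelled.
      b=0  b=1  b=2  b=3  b=4  b=5  b=6
a=0:    L    W    L    W    L    W    L
a=1:    L    W    L    W    L    W    L
Cells with no legal move (terminal, hence L): (0,0), (1,0).
The remaining L cells, each justified by listing all of its moves:
(0,2): only reaches (0,1)(W), which is W → L
(0,4): only reaches (0,3)(W), which is W → L
(0,6): only reaches (0,5)(W), which is W → L
(1,2): only reaches (1,1)(W), (0,1)(W), all W → L
(1,4): only reaches (1,3)(W), (0,3)(W), all W → L
(1,6): only reaches (1,5)(W), (0,5)(W), all W → L
Every other cell has at least one move into one of the L cells above, so it is W.
The starting position (1,6) is L: whatever Maya does, the opponent receives a W position.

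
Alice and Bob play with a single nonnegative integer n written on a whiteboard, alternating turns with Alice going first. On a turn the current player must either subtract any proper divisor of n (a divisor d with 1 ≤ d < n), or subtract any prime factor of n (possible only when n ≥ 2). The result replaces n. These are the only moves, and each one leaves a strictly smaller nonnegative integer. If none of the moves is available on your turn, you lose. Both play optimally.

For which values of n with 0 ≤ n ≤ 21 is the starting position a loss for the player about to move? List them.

0, 1, 4, 9, 14, 20

Classify positions by backward induction: terminal positions (no move available) are L. From any other position, the mover wins iff some move reaches an L.
n=0: no move → L
n=1: no move → L
n=2: →0(L), so W
n=3: →0(L), so W
n=4: →2(W), 3(W) — all W, so L
n=5: →0(L), so W
n=6: →4(L), so W
n=7: →0(L), so W
n=8: →4(L), so W
n=9: →6(W), 8(W) — all W, so L
n=10: →9(L), so W
n=11: →0(L), so W
n=12: →9(L), so W
n=13: →0(L), so W
n=14: →7(W), 12(W), 13(W) — all W, so L
n=15: →14(L), so W
n=16: →14(L), so W
n=17: →0(L), so W
n=18: →9(L), so W
n=19: →0(L), so W
n=20: →10(W), 15(W), 16(W), 18(W), 19(W) — all W, so L
n=21: →14(L), so W
The losing starting values of n are exactly the entries labelled L in this table (6 of them).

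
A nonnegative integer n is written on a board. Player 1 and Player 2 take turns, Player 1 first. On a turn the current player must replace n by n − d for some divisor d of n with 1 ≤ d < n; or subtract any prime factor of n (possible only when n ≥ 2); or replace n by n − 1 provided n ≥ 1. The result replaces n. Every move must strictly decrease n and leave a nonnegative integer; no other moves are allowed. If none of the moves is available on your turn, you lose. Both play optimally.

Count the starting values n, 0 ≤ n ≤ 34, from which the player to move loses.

7

Positions with no move are L. A position that does have a move is losing for the player to move precisely when every available move leads to a winning position for the opponent. Fill in the labels:
n=0: no move → L
n=1: →0(L), so W
n=2: →0(L), so W
n=3: →0(L), so W
n=4: →2(W), 3(W) — all W, so L
n=5: →0(L), so W
n=6: →4(L), so W
n=7: →0(L), so W
n=8: →4(L), so W
n=9: →6(W), 8(W) — all W, so L
n=10: →9(L), so W
n=11: →0(L), so W
n=12: →9(L), so W
n=13: →0(L), so W
n=14: →7(W), 12(W), 13(W) — all W, so L
n=15: →14(L), so W
n=16: →14(L), so W
n=17: →0(L), so W
n=18: →9(L), so W
n=19: →0(L), so W
n=20: →10(W), 15(W), 16(W), 18(W), 19(W) — all W, so L
n=21: →14(L), so W
n=22: →20(L), so W
n=23: →0(L), so W
n=24: →20(L), so W
n=25: →20(L), so W
n=26: →13(W), 24(W), 25(W) — all W, so L
n=27: →26(L), so W
n=28: →14(L), so W
n=29: →0(L), so W
n=30: →20(L), so W
n=31: →0(L), so W
n=32: →16(W), 24(W), 28(W), 30(W), 31(W) — all W, so L
n=33: →32(L), so W
n=34: →32(L), so W
L entries with 0 ≤ n ≤ 34: n = 0, 4, 9, 14, 20, 26, 32; that makes 7.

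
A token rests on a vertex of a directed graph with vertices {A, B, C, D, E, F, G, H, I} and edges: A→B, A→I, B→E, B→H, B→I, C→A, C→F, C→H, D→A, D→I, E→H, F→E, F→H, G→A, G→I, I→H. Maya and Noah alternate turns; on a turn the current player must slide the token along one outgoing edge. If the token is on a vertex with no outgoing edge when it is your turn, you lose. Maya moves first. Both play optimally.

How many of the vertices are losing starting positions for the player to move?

Classify positions by backward induction: terminal positions (no move available) are L. From any other position, the mover wins iff some move reaches an L.
Every edge goes from a vertex to one that appears earlier in the order H, I, E, B, A, F, G, D, C, so processing vertices in that order labels each vertex after all of its successors.
H: no outgoing edge → L
I: →H(L), so W
E: →H(L), so W
B: →H(L), so W
A: →B(W), I(W) — all W, so L
F: →H(L), so W
G: →A(L), so W
D: →A(L), so W
C: →A(L), so W
The L vertices are A, H; that is 2 in all.

2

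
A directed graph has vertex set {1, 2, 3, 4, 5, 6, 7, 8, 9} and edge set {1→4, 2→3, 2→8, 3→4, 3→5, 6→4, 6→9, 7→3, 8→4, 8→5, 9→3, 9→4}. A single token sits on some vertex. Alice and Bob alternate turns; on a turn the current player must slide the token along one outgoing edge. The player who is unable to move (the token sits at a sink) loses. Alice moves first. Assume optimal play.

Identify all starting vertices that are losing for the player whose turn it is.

2, 4, 5, 7

Classify positions by backward induction: terminal positions (no move available) are L. From any other position, the mover wins iff some move reaches an L.
Every edge goes from a vertex to one that appears earlier in the order 4, 5, 3, 8, 2, 1, 7, 9, 6, so processing vertices in that order labels each vertex after all of its successors.
4: no outgoing edge → L
5: no outgoing edge → L
3: can move to 5, which is L ⇒ W
8: can move to 5, which is L ⇒ W
2: moves to 8(W), 3(W); every one is W ⇒ L
1: can move to 4, which is L ⇒ W
7: the only move is to 3(W), a W ⇒ L
9: can move to 4, which is L ⇒ W
6: can move to 4, which is L ⇒ W
The losing starting vertices are exactly the entries labelled L in this table (4 of them).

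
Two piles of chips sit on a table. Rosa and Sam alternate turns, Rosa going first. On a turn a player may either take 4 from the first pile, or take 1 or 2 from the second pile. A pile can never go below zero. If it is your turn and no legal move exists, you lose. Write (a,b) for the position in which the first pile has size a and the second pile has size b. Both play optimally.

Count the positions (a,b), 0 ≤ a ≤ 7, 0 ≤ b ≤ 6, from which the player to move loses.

20

Classify positions by backward induction: terminal positions (no move available) are L. From any other position, the mover wins iff some move reaches an L.
Every move lowers a or b (never raises either), so fill the grid row by row in increasing a, and left to right within a row: each cell's successors are then already labelled.
      b=0  b=1  b=2  b=3  b=4  b=5  b=6
a=0:    L    W    W    L    W    W    L
a=1:    L    W    W    L    W    W    L
a=2:    L    W    W    L    W    W    L
a=3:    L    W    W    L    W    W    L
a=4:    W    L    W    W    L    W    W
a=5:    W    L    W    W    L    W    W
a=6:    W    L    W    W    L    W    W
a=7:    W    L    W    W    L    W    W
Cells with no legal move (terminal, hence L): (0,0), (1,0), (2,0), (3,0).
The remaining L cells, each justified by listing all of its moves:
(0,3): →(0,2)(W), (0,1)(W) — all W, so L
(0,6): →(0,5)(W), (0,4)(W) — all W, so L
(1,3): →(1,2)(W), (1,1)(W) — all W, so L
(1,6): →(1,5)(W), (1,4)(W) — all W, so L
(2,3): →(2,2)(W), (2,1)(W) — all W, so L
(2,6): →(2,5)(W), (2,4)(W) — all W, so L
(3,3): →(3,2)(W), (3,1)(W) — all W, so L
(3,6): →(3,5)(W), (3,4)(W) — all W, so L
(4,1): →(0,1)(W), (4,0)(W) — all W, so L
(4,4): →(0,4)(W), (4,3)(W), (4,2)(W) — all W, so L
(5,1): →(1,1)(W), (5,0)(W) — all W, so L
(5,4): →(1,4)(W), (5,3)(W), (5,2)(W) — all W, so L
(6,1): →(2,1)(W), (6,0)(W) — all W, so L
(6,4): →(2,4)(W), (6,3)(W), (6,2)(W) — all W, so L
(7,1): →(3,1)(W), (7,0)(W) — all W, so L
(7,4): →(3,4)(W), (7,3)(W), (7,2)(W) — all W, so L
Every other cell has at least one move into one of the L cells above, so it is W.
L cells per row: a=0: 3, a=1: 3, a=2: 3, a=3: 3, a=4: 2, a=5: 2, a=6: 2, a=7: 2; total 20.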